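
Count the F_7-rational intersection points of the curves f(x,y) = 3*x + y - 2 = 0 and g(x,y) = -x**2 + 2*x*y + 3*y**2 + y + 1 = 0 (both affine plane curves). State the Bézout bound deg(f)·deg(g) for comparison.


Common zeros: {(1, 6), (6, 5)}; count = 2; Bézout bound = 2.

deg(f) = 1, deg(g) = 2, so Bézout bound = 2.
Scan x ∈ F_7. For each x, list the y ∈ F_7 with f(x, y) ≡ 0 and those with g(x, y) ≡ 0 (mod 7); the common zeros in that column are the intersection.
  x = 0: f ≡ 0 at y ∈ {2}; g ≡ 0 at y ∈ ∅; common: ∅.
  x = 1: f ≡ 0 at y ∈ {6}; g ≡ 0 at y ∈ {0, 6}; common: {6}.
  x = 2: f ≡ 0 at y ∈ {3}; g ≡ 0 at y ∈ ∅; common: ∅.
  x = 3: f ≡ 0 at y ∈ {0}; g ≡ 0 at y ∈ ∅; common: ∅.
  x = 4: f ≡ 0 at y ∈ {4}; g ≡ 0 at y ∈ {5, 6}; common: ∅.
  x = 5: f ≡ 0 at y ∈ {1}; g ≡ 0 at y ∈ ∅; common: ∅.
  x = 6: f ≡ 0 at y ∈ {5}; g ≡ 0 at y ∈ {0, 5}; common: {5}.
Collecting: common zeros = {(1, 6), (6, 5)}, so the count is 2.
Comparison with the Bézout bound: 2 ≤ 2 = deg(f)·deg(g), as expected for curves with no common component (the bound is attained).


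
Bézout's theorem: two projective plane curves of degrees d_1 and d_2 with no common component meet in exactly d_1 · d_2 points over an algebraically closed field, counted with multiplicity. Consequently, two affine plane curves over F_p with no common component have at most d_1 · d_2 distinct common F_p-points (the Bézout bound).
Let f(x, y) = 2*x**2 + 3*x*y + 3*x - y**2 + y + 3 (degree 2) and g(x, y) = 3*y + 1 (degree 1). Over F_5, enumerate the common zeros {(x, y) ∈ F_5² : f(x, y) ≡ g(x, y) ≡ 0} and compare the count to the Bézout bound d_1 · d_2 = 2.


Common zeros: ∅; count = 0; Bézout bound = 2.

deg(f) = 2, deg(g) = 1, so Bézout bound = 2.
Scan x ∈ F_5. For each x, list the y ∈ F_5 with f(x, y) ≡ 0 and those with g(x, y) ≡ 0 (mod 5); the common zeros in that column are the intersection.
  x = 0: f ≡ 0 at y ∈ ∅; g ≡ 0 at y ∈ {3}; common: ∅.
  x = 1: f ≡ 0 at y ∈ ∅; g ≡ 0 at y ∈ {3}; common: ∅.
  x = 2: f ≡ 0 at y ∈ ∅; g ≡ 0 at y ∈ {3}; common: ∅.
  x = 3: f ≡ 0 at y ∈ {0}; g ≡ 0 at y ∈ {3}; common: ∅.
  x = 4: f ≡ 0 at y ∈ ∅; g ≡ 0 at y ∈ {3}; common: ∅.
Collecting: common zeros = ∅, so the count is 0.
Comparison with the Bézout bound: 0 ≤ 2 = deg(f)·deg(g), as expected for curves with no common component (the affine F_5-count falls short of the bound because intersections may lie at infinity, over extension fields, or carry multiplicity).


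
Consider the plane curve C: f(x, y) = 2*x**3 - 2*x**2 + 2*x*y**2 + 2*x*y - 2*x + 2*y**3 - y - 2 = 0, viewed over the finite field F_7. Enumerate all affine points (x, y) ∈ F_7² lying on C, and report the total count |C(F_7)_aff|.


Affine F_7-points: {(0, 3), (1, 5), (3, 0), (6, 1)}; count = 4.

For each of the 49 pairs (x, y) ∈ F_7², evaluate f(x, y) mod 7. Record the zeros.
  x = 0: [0↦5, 1↦6, 2↦5, 3↦0, 4↦3, 5↦5, 6↦4]  zeros at y ∈ {3}
  x = 1: [0↦3, 1↦1, 2↦1, 3↦1, 4↦6, 5↦0, 6↦2]  zeros at y ∈ {5}
  x = 2: [0↦2, 1↦4, 2↦5, 3↦3, 4↦3, 5↦3, 6↦1]  zeros at y ∈ ∅
  x = 3: [0↦0, 1↦6, 2↦1, 3↦4, 4↦6, 5↦5, 6↦6]  zeros at y ∈ {0}
  x = 4: [0↦2, 1↦5, 2↦1, 3↦2, 4↦6, 5↦4, 6↦1]  zeros at y ∈ ∅
  x = 5: [0↦6, 1↦6, 2↦3, 3↦2, 4↦1, 5↦5, 6↦5]  zeros at y ∈ ∅
  x = 6: [0↦3, 1↦0, 2↦5, 3↦2, 4↦3, 5↦6, 6↦2]  zeros at y ∈ {1}
Collecting zeros: affine points = {(0, 3), (1, 5), (3, 0), (6, 1)}.
Total count |C(F_7)_aff| = 4.


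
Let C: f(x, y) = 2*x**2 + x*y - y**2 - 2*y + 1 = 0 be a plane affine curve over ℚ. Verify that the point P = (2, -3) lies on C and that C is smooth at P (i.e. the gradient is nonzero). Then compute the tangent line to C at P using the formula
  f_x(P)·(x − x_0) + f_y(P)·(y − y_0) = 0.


Tangent line at P: 5*x + 6*y + 8 = 0.

Step 1: f(2, -3) = 0, so P lies on C.
Step 2: partial derivatives
  f_x(x, y) = 4*x + y, f_y(x, y) = x - 2*y - 2.
  f_x(P) = 5, f_y(P) = 6 (gradient nonzero, so P is smooth).
Step 3: tangent line at P: 5·(x − 2) + 6·(y − -3) = 0.
Expanding: 5*x + 6*y + 8 = 0.


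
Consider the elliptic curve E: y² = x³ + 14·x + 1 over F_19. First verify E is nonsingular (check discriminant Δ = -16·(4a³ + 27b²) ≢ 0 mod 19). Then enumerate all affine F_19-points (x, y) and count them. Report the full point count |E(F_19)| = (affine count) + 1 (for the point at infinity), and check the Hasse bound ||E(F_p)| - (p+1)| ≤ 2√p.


Affine points = {(0, 1), (0, 18), (1, 4), (1, 15), (4, 8), (4, 11), (5, 5), (5, 14), (6, 4), (6, 15), (7, 9), (7, 10), (8, 6), (8, 13), (9, 1), (9, 18), (10, 1), (10, 18), (11, 2), (11, 17), (12, 4), (12, 15), (13, 9), (13, 10), (18, 9), (18, 10)}; affine count = 26; |E(F_19)| = 27.

Discriminant check: Δ ∝ 4a³ + 27b² = 4·14³ + 27·1² = 4·2744 + 27·1 ≡ 2 (mod 19). Nonzero ⇒ E is nonsingular.
For each x ∈ F_19, compute rhs = x³ + 14·x + 1 mod 19, then count y ∈ F_19 with y² ≡ rhs.
  x = 0: rhs = 1, matching y values: 1, 18 (2 points).
  x = 1: rhs = 16, matching y values: 4, 15 (2 points).
  x = 2: rhs = 18, matching y values: none (0 points).
  x = 3: rhs = 13, matching y values: none (0 points).
  x = 4: rhs = 7, matching y values: 8, 11 (2 points).
  x = 5: rhs = 6, matching y values: 5, 14 (2 points).
  x = 6: rhs = 16, matching y values: 4, 15 (2 points).
  x = 7: rhs = 5, matching y values: 9, 10 (2 points).
  x = 8: rhs = 17, matching y values: 6, 13 (2 points).
  x = 9: rhs = 1, matching y values: 1, 18 (2 points).
  x = 10: rhs = 1, matching y values: 1, 18 (2 points).
  x = 11: rhs = 4, matching y values: 2, 17 (2 points).
  x = 12: rhs = 16, matching y values: 4, 15 (2 points).
  x = 13: rhs = 5, matching y values: 9, 10 (2 points).
  x = 14: rhs = 15, matching y values: none (0 points).
  x = 15: rhs = 14, matching y values: none (0 points).
  x = 16: rhs = 8, matching y values: none (0 points).
  x = 17: rhs = 3, matching y values: none (0 points).
  x = 18: rhs = 5, matching y values: 9, 10 (2 points).
Total affine count: 26.
Full point count |E(F_19)| = 26 + 1 = 27.
Hasse bound: |27 − (19+1)| = |7| = 7 ≤ 2√19 ≈ 8.7178 ✓.


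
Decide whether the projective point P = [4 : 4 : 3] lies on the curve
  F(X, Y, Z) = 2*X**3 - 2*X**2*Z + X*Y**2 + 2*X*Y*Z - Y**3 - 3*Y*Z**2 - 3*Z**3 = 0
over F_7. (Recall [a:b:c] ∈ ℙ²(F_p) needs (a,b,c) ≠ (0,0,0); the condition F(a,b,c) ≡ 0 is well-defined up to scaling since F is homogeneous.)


F(4,4,3) ≡ 2 (mod 7); P is NOT on the curve.

Evaluate F(4, 4, 3) term-by-term (mod 7).
  2*X**3 ↦ 2·64·1·1 = 128
  -2*X**2*Z ↦ -2·16·1·3 = -96
  X*Y**2 ↦ 1·4·16·1 = 64
  2*X*Y*Z ↦ 2·4·4·3 = 96
  -Y**3 ↦ -1·1·64·1 = -64
  -3*Y*Z**2 ↦ -3·1·4·9 = -108
  -3*Z**3 ↦ -3·1·1·27 = -81
Sum: F(4, 4, 3) = (128) + (-96) + (64) + (96) + (-64) + (-108) + (-81) = -61.
Reducing mod 7: -61 ≡ 2 (mod 7).
Since F(a, b, c) ≡ 2 ≠ 0 (mod 7), P does NOT lie on the curve.


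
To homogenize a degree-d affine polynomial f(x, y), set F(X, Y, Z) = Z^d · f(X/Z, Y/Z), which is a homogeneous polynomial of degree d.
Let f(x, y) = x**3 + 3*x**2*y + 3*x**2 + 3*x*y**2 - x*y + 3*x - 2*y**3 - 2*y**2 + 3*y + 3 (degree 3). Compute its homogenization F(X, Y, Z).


F(X, Y, Z) = X**3 + 3*X**2*Y + 3*X**2*Z + 3*X*Y**2 - X*Y*Z + 3*X*Z**2 - 2*Y**3 - 2*Y**2*Z + 3*Y*Z**2 + 3*Z**3

deg(f) = 3.
Substitute x = X/Z, y = Y/Z into f, then multiply by Z^3.
  monomial 1·x^3·y^0 ↦ 1·X^3·Y^0·Z^0.
  monomial 3·x^2·y^1 ↦ 3·X^2·Y^1·Z^0.
  monomial 3·x^2·y^0 ↦ 3·X^2·Y^0·Z^1.
  monomial 3·x^1·y^2 ↦ 3·X^1·Y^2·Z^0.
  monomial -1·x^1·y^1 ↦ -1·X^1·Y^1·Z^1.
  monomial 3·x^1·y^0 ↦ 3·X^1·Y^0·Z^2.
  monomial -2·x^0·y^3 ↦ -2·X^0·Y^3·Z^0.
  monomial -2·x^0·y^2 ↦ -2·X^0·Y^2·Z^1.
  monomial 3·x^0·y^1 ↦ 3·X^0·Y^1·Z^2.
  monomial 3·x^0·y^0 ↦ 3·X^0·Y^0·Z^3.
Collecting: F(X, Y, Z) = X**3 + 3*X**2*Y + 3*X**2*Z + 3*X*Y**2 - X*Y*Z + 3*X*Z**2 - 2*Y**3 - 2*Y**2*Z + 3*Y*Z**2 + 3*Z**3.


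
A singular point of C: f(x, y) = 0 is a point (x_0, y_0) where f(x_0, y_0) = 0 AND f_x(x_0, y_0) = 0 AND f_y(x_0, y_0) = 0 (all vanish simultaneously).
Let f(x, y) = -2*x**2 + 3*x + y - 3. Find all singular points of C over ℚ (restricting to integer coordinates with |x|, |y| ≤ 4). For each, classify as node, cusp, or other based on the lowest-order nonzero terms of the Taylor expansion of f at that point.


No singular points in the scanned grid; C is smooth there.

Compute partial derivatives:
  f_x = 3 - 4*x.
  f_y = 1.
f_y = 1 is a nonzero constant, so f_y never vanishes: no point (x, y) can satisfy f = f_x = f_y = 0. In particular no (x, y) ∈ {−4, ..., 4}² is singular; the curve is smooth.


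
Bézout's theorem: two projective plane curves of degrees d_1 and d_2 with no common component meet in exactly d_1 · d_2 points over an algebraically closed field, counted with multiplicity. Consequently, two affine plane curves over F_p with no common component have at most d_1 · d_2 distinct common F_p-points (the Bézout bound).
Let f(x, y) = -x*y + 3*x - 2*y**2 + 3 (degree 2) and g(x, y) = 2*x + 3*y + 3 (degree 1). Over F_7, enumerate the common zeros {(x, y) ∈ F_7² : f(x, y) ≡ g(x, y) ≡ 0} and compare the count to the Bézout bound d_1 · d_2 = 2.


Common zeros: ∅; count = 0; Bézout bound = 2.

deg(f) = 2, deg(g) = 1, so Bézout bound = 2.
Scan x ∈ F_7. For each x, list the y ∈ F_7 with f(x, y) ≡ 0 and those with g(x, y) ≡ 0 (mod 7); the common zeros in that column are the intersection.
  x = 0: f ≡ 0 at y ∈ ∅; g ≡ 0 at y ∈ {6}; common: ∅.
  x = 1: f ≡ 0 at y ∈ {5}; g ≡ 0 at y ∈ {3}; common: ∅.
  x = 2: f ≡ 0 at y ∈ ∅; g ≡ 0 at y ∈ {0}; common: ∅.
  x = 3: f ≡ 0 at y ∈ {1}; g ≡ 0 at y ∈ {4}; common: ∅.
  x = 4: f ≡ 0 at y ∈ ∅; g ≡ 0 at y ∈ {1}; common: ∅.
  x = 5: f ≡ 0 at y ∈ {2, 6}; g ≡ 0 at y ∈ {5}; common: ∅.
  x = 6: f ≡ 0 at y ∈ {0, 4}; g ≡ 0 at y ∈ {2}; common: ∅.
Collecting: common zeros = ∅, so the count is 0.
Comparison with the Bézout bound: 0 ≤ 2 = deg(f)·deg(g), as expected for curves with no common component (the affine F_7-count falls short of the bound because intersections may lie at infinity, over extension fields, or carry multiplicity).


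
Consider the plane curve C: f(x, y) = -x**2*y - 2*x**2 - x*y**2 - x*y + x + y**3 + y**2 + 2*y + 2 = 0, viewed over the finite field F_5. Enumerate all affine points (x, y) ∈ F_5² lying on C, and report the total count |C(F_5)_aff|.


Affine F_5-points: {(0, 4), (1, 4), (4, 3)}; count = 3.

For each of the 25 pairs (x, y) ∈ F_5², evaluate f(x, y) mod 5. Record the zeros.
  x = 0: [0↦2, 1↦1, 2↦3, 3↦4, 4↦0]  zeros at y ∈ {4}
  x = 1: [0↦1, 1↦2, 2↦4, 3↦3, 4↦0]  zeros at y ∈ {4}
  x = 2: [0↦1, 1↦2, 2↦2, 3↦2, 4↦3]  zeros at y ∈ ∅
  x = 3: [0↦2, 1↦1, 2↦2, 3↦1, 4↦4]  zeros at y ∈ ∅
  x = 4: [0↦4, 1↦4, 2↦4, 3↦0, 4↦3]  zeros at y ∈ {3}
Collecting zeros: affine points = {(0, 4), (1, 4), (4, 3)}.
Total count |C(F_5)_aff| = 3.


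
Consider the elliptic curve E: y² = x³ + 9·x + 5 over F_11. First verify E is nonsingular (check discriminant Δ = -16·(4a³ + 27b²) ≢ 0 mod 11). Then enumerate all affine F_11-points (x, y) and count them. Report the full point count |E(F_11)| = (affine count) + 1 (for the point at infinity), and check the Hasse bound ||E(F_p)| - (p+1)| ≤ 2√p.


Affine points = {(0, 4), (0, 7), (1, 2), (1, 9), (2, 3), (2, 8), (3, 2), (3, 9), (6, 0), (7, 2), (7, 9), (9, 1), (9, 10)}; affine count = 13; |E(F_11)| = 14.

Discriminant check: Δ ∝ 4a³ + 27b² = 4·9³ + 27·5² = 4·729 + 27·25 ≡ 5 (mod 11). Nonzero ⇒ E is nonsingular.
For each x ∈ F_11, compute rhs = x³ + 9·x + 5 mod 11, then count y ∈ F_11 with y² ≡ rhs.
  x = 0: rhs = 5, matching y values: 4, 7 (2 points).
  x = 1: rhs = 4, matching y values: 2, 9 (2 points).
  x = 2: rhs = 9, matching y values: 3, 8 (2 points).
  x = 3: rhs = 4, matching y values: 2, 9 (2 points).
  x = 4: rhs = 6, matching y values: none (0 points).
  x = 5: rhs = 10, matching y values: none (0 points).
  x = 6: rhs = 0, matching y values: 0 (1 points).
  x = 7: rhs = 4, matching y values: 2, 9 (2 points).
  x = 8: rhs = 6, matching y values: none (0 points).
  x = 9: rhs = 1, matching y values: 1, 10 (2 points).
  x = 10: rhs = 6, matching y values: none (0 points).
Total affine count: 13.
Full point count |E(F_11)| = 13 + 1 = 14.
Hasse bound: |14 − (11+1)| = |2| = 2 ≤ 2√11 ≈ 6.6332 ✓.


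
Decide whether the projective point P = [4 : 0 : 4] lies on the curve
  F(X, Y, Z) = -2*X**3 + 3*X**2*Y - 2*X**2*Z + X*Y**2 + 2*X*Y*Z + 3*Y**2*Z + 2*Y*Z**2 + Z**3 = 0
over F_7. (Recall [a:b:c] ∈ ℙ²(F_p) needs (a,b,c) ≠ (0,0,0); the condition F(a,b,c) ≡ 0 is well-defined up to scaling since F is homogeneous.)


F(4,0,4) ≡ 4 (mod 7); P is NOT on the curve.

Evaluate F(4, 0, 4) term-by-term (mod 7).
  -2*X**3 ↦ -2·64·1·1 = -128
  3*X**2*Y ↦ 3·16·0·1 = 0
  -2*X**2*Z ↦ -2·16·1·4 = -128
  X*Y**2 ↦ 1·4·0·1 = 0
  2*X*Y*Z ↦ 2·4·0·4 = 0
  3*Y**2*Z ↦ 3·1·0·4 = 0
  2*Y*Z**2 ↦ 2·1·0·16 = 0
  Z**3 ↦ 1·1·1·64 = 64
Sum: F(4, 0, 4) = (-128) + (0) + (-128) + (0) + (0) + (0) + (0) + (64) = -192.
Reducing mod 7: -192 ≡ 4 (mod 7).
Since F(a, b, c) ≡ 4 ≠ 0 (mod 7), P does NOT lie on the curve.


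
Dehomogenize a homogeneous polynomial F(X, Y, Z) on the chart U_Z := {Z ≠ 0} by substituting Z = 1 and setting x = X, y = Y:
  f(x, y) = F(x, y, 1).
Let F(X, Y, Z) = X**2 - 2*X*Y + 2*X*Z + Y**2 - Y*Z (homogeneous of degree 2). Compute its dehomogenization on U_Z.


f(x, y) = x**2 - 2*x*y + 2*x + y**2 - y

On U_Z we set Z = 1. Each monomial c·X^i·Y^j·Z^k in F becomes c·x^i·y^j·1^k = c·x^i·y^j.
Substituting Z = 1: F(X, Y, 1) = x**2 - 2*x*y + 2*x + y**2 - y.
Note: deg(f) ≤ deg(F) = 2; strict inequality happens when F is divisible by Z (lost terms).


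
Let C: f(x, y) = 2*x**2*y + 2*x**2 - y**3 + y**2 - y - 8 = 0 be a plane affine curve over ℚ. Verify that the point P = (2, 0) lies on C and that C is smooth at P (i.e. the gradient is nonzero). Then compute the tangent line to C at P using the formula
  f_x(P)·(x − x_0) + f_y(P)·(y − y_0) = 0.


Tangent line at P: 8*x + 7*y - 16 = 0.

Step 1: f(2, 0) = 0, so P lies on C.
Step 2: partial derivatives
  f_x(x, y) = 4*x*y + 4*x, f_y(x, y) = 2*x**2 - 3*y**2 + 2*y - 1.
  f_x(P) = 8, f_y(P) = 7 (gradient nonzero, so P is smooth).
Step 3: tangent line at P: 8·(x − 2) + 7·(y − 0) = 0.
Expanding: 8*x + 7*y - 16 = 0.


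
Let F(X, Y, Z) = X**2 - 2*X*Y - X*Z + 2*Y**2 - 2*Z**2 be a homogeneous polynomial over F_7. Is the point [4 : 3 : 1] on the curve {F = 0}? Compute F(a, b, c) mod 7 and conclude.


F(4,3,1) ≡ 4 (mod 7); P is NOT on the curve.

Evaluate F(4, 3, 1) term-by-term (mod 7).
  X**2 ↦ 1·16·1·1 = 16
  -2*X*Y ↦ -2·4·3·1 = -24
  -X*Z ↦ -1·4·1·1 = -4
  2*Y**2 ↦ 2·1·9·1 = 18
  -2*Z**2 ↦ -2·1·1·1 = -2
Sum: F(4, 3, 1) = (16) + (-24) + (-4) + (18) + (-2) = 4.
Reducing mod 7: 4 ≡ 4 (mod 7).
Since F(a, b, c) ≡ 4 ≠ 0 (mod 7), P does NOT lie on the curve.


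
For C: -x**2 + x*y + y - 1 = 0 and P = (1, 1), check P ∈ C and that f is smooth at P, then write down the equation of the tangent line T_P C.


Tangent line at P: -x + 2*y - 1 = 0.

Step 1: f(1, 1) = 0, so P lies on C.
Step 2: partial derivatives
  f_x(x, y) = -2*x + y, f_y(x, y) = x + 1.
  f_x(P) = -1, f_y(P) = 2 (gradient nonzero, so P is smooth).
Step 3: tangent line at P: -1·(x − 1) + 2·(y − 1) = 0.
Expanding: -x + 2*y - 1 = 0.


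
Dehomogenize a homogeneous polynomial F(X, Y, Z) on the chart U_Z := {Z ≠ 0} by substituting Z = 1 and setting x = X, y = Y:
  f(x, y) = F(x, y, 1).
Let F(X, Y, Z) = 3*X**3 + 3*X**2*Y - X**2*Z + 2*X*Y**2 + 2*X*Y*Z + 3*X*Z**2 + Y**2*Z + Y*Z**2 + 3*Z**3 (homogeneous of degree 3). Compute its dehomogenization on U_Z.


f(x, y) = 3*x**3 + 3*x**2*y - x**2 + 2*x*y**2 + 2*x*y + 3*x + y**2 + y + 3

On U_Z we set Z = 1. Each monomial c·X^i·Y^j·Z^k in F becomes c·x^i·y^j·1^k = c·x^i·y^j.
Substituting Z = 1: F(X, Y, 1) = 3*x**3 + 3*x**2*y - x**2 + 2*x*y**2 + 2*x*y + 3*x + y**2 + y + 3.
Note: deg(f) ≤ deg(F) = 3; strict inequality happens when F is divisible by Z (lost terms).


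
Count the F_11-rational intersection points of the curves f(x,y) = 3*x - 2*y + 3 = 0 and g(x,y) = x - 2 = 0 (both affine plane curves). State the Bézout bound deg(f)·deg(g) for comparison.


Common zeros: {(2, 10)}; count = 1; Bézout bound = 1.

deg(f) = 1, deg(g) = 1, so Bézout bound = 1.
Scan x ∈ F_11. For each x, list the y ∈ F_11 with f(x, y) ≡ 0 and those with g(x, y) ≡ 0 (mod 11); the common zeros in that column are the intersection.
  x = 0: f ≡ 0 at y ∈ {7}; g ≡ 0 at y ∈ ∅; common: ∅.
  x = 1: f ≡ 0 at y ∈ {3}; g ≡ 0 at y ∈ ∅; common: ∅.
  x = 2: f ≡ 0 at y ∈ {10}; g ≡ 0 at y ∈ {0, 1, 2, 3, 4, 5, 6, 7, 8, 9, 10}; common: {10}.
  x = 3: f ≡ 0 at y ∈ {6}; g ≡ 0 at y ∈ ∅; common: ∅.
  x = 4: f ≡ 0 at y ∈ {2}; g ≡ 0 at y ∈ ∅; common: ∅.
  x = 5: f ≡ 0 at y ∈ {9}; g ≡ 0 at y ∈ ∅; common: ∅.
  x = 6: f ≡ 0 at y ∈ {5}; g ≡ 0 at y ∈ ∅; common: ∅.
  x = 7: f ≡ 0 at y ∈ {1}; g ≡ 0 at y ∈ ∅; common: ∅.
  x = 8: f ≡ 0 at y ∈ {8}; g ≡ 0 at y ∈ ∅; common: ∅.
  x = 9: f ≡ 0 at y ∈ {4}; g ≡ 0 at y ∈ ∅; common: ∅.
  x = 10: f ≡ 0 at y ∈ {0}; g ≡ 0 at y ∈ ∅; common: ∅.
Collecting: common zeros = {(2, 10)}, so the count is 1.
Comparison with the Bézout bound: 1 ≤ 1 = deg(f)·deg(g), as expected for curves with no common component (the bound is attained).


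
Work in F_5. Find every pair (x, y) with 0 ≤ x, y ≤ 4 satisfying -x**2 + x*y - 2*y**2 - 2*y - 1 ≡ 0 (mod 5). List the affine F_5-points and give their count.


Affine F_5-points: {(0, 1), (0, 3), (1, 1), (2, 0), (3, 0), (3, 3)}; count = 6.

For each of the 25 pairs (x, y) ∈ F_5², evaluate f(x, y) mod 5. Record the zeros.
  x = 0: [0↦4, 1↦0, 2↦2, 3↦0, 4↦4]  zeros at y ∈ {1, 3}
  x = 1: [0↦3, 1↦0, 2↦3, 3↦2, 4↦2]  zeros at y ∈ {1}
  x = 2: [0↦0, 1↦3, 2↦2, 3↦2, 4↦3]  zeros at y ∈ {0}
  x = 3: [0↦0, 1↦4, 2↦4, 3↦0, 4↦2]  zeros at y ∈ {0, 3}
  x = 4: [0↦3, 1↦3, 2↦4, 3↦1, 4↦4]  zeros at y ∈ ∅
Collecting zeros: affine points = {(0, 1), (0, 3), (1, 1), (2, 0), (3, 0), (3, 3)}.
Total count |C(F_5)_aff| = 6.


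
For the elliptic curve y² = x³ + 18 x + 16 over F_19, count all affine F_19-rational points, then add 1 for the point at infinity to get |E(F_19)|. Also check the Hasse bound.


Affine points = {(0, 4), (0, 15), (1, 4), (1, 15), (4, 0), (6, 6), (6, 13), (8, 8), (8, 11), (11, 5), (11, 14), (16, 7), (16, 12), (18, 4), (18, 15)}; affine count = 15; |E(F_19)| = 16.

Discriminant check: Δ ∝ 4a³ + 27b² = 4·18³ + 27·16² = 4·5832 + 27·256 ≡ 11 (mod 19). Nonzero ⇒ E is nonsingular.
For each x ∈ F_19, compute rhs = x³ + 18·x + 16 mod 19, then count y ∈ F_19 with y² ≡ rhs.
  x = 0: rhs = 16, matching y values: 4, 15 (2 points).
  x = 1: rhs = 16, matching y values: 4, 15 (2 points).
  x = 2: rhs = 3, matching y values: none (0 points).
  x = 3: rhs = 2, matching y values: none (0 points).
  x = 4: rhs = 0, matching y values: 0 (1 points).
  x = 5: rhs = 3, matching y values: none (0 points).
  x = 6: rhs = 17, matching y values: 6, 13 (2 points).
  x = 7: rhs = 10, matching y values: none (0 points).
  x = 8: rhs = 7, matching y values: 8, 11 (2 points).
  x = 9: rhs = 14, matching y values: none (0 points).
  x = 10: rhs = 18, matching y values: none (0 points).
  x = 11: rhs = 6, matching y values: 5, 14 (2 points).
  x = 12: rhs = 3, matching y values: none (0 points).
  x = 13: rhs = 15, matching y values: none (0 points).
  x = 14: rhs = 10, matching y values: none (0 points).
  x = 15: rhs = 13, matching y values: none (0 points).
  x = 16: rhs = 11, matching y values: 7, 12 (2 points).
  x = 17: rhs = 10, matching y values: none (0 points).
  x = 18: rhs = 16, matching y values: 4, 15 (2 points).
Total affine count: 15.
Full point count |E(F_19)| = 15 + 1 = 16.
Hasse bound: |16 − (19+1)| = |-4| = 4 ≤ 2√19 ≈ 8.7178 ✓.


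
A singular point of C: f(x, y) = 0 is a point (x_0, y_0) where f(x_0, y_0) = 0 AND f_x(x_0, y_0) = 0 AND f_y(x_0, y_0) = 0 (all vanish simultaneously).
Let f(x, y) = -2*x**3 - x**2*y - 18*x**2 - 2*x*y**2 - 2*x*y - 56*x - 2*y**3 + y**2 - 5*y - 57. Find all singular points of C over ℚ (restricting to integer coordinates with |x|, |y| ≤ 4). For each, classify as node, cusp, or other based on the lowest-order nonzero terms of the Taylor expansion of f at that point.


Singular points: {(-3, 1)}; classification: node.

Compute partial derivatives:
  f_x = -6*x**2 - 2*x*y - 36*x - 2*y**2 - 2*y - 56.
  f_y = -x**2 - 4*x*y - 2*x - 6*y**2 + 2*y - 5.
Scan x_0 ∈ {−4, ..., 4}. For each x_0, f_y(x_0, y) is a polynomial in y; find its integer roots y ∈ {−4, ..., 4}, then test f_x and f at those candidates.
  x = -4: f_y(-4, y) = -6*y**2 + 18*y - 13; no integer root y with |y| ≤ 4.
  x = -3: f_y(-3, y) = -6*y**2 + 14*y - 8; vanishes at y ∈ {1}. (-3, 1): f_x = 0, f = 0 — SINGULAR.
  x = -2: f_y(-2, y) = -6*y**2 + 10*y - 5; no integer root y with |y| ≤ 4.
  x = -1: f_y(-1, y) = -6*y**2 + 6*y - 4; no integer root y with |y| ≤ 4.
  x = 0: f_y(0, y) = -6*y**2 + 2*y - 5; no integer root y with |y| ≤ 4.
  x = 1: f_y(1, y) = -6*y**2 - 2*y - 8; no integer root y with |y| ≤ 4.
  x = 2: f_y(2, y) = -6*y**2 - 6*y - 13; no integer root y with |y| ≤ 4.
  x = 3: f_y(3, y) = -6*y**2 - 10*y - 20; no integer root y with |y| ≤ 4.
  x = 4: f_y(4, y) = -6*y**2 - 14*y - 29; no integer root y with |y| ≤ 4.
Only singular point on the grid: (-3, 1).
Classify: substitute x = -3 + u, y = 1 + v and expand: f = -2*u**3 - u**2*v - u**2 - 2*u*v**2 - 2*v**3 + v**2.
No constant or linear terms (consistent with a singular point). Quadratic part: -u**2 + v**2. Cubic part: -2*u**3 - u**2*v - 2*u*v**2 - 2*v**3.
The quadratic part v**2 - u**2 = (v − u)(v + u) splits into two distinct linear factors, so there are two distinct tangent lines y − 1 = ±(x − -3) — this is a node (ordinary double point).
Classification: node.


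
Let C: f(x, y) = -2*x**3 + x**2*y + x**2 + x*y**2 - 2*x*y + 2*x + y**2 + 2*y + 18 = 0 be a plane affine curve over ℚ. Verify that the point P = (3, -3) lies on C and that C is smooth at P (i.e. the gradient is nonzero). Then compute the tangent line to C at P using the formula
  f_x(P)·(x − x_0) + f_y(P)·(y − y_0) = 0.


Tangent line at P: -49*x - 19*y + 90 = 0.

Step 1: f(3, -3) = 0, so P lies on C.
Step 2: partial derivatives
  f_x(x, y) = -6*x**2 + 2*x*y + 2*x + y**2 - 2*y + 2, f_y(x, y) = x**2 + 2*x*y - 2*x + 2*y + 2.
  f_x(P) = -49, f_y(P) = -19 (gradient nonzero, so P is smooth).
Step 3: tangent line at P: -49·(x − 3) + -19·(y − -3) = 0.
Expanding: -49*x - 19*y + 90 = 0.


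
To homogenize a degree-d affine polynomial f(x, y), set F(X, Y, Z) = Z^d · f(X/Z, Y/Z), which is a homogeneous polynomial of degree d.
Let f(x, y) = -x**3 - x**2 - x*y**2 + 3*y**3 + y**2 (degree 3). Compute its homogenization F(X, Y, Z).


F(X, Y, Z) = -X**3 - X**2*Z - X*Y**2 + 3*Y**3 + Y**2*Z

deg(f) = 3.
Substitute x = X/Z, y = Y/Z into f, then multiply by Z^3.
  monomial -1·x^3·y^0 ↦ -1·X^3·Y^0·Z^0.
  monomial -1·x^2·y^0 ↦ -1·X^2·Y^0·Z^1.
  monomial -1·x^1·y^2 ↦ -1·X^1·Y^2·Z^0.
  monomial 3·x^0·y^3 ↦ 3·X^0·Y^3·Z^0.
  monomial 1·x^0·y^2 ↦ 1·X^0·Y^2·Z^1.
Collecting: F(X, Y, Z) = -X**3 - X**2*Z - X*Y**2 + 3*Y**3 + Y**2*Z.


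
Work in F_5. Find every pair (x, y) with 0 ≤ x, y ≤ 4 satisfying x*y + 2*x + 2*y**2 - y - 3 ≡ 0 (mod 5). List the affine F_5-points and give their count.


Affine F_5-points: {(0, 4), (3, 2), (4, 0), (4, 1)}; count = 4.

For each of the 25 pairs (x, y) ∈ F_5², evaluate f(x, y) mod 5. Record the zeros.
  x = 0: [0↦2, 1↦3, 2↦3, 3↦2, 4↦0]  zeros at y ∈ {4}
  x = 1: [0↦4, 1↦1, 2↦2, 3↦2, 4↦1]  zeros at y ∈ ∅
  x = 2: [0↦1, 1↦4, 2↦1, 3↦2, 4↦2]  zeros at y ∈ ∅
  x = 3: [0↦3, 1↦2, 2↦0, 3↦2, 4↦3]  zeros at y ∈ {2}
  x = 4: [0↦0, 1↦0, 2↦4, 3↦2, 4↦4]  zeros at y ∈ {0, 1}
Collecting zeros: affine points = {(0, 4), (3, 2), (4, 0), (4, 1)}.
Total count |C(F_5)_aff| = 4.


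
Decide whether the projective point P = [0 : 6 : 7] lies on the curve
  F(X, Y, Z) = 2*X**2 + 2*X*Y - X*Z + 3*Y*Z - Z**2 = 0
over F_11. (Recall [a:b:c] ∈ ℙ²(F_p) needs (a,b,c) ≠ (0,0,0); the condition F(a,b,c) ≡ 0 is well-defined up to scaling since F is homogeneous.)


F(0,6,7) ≡ 0 (mod 11); P is on the curve.

Evaluate F(0, 6, 7) term-by-term (mod 11).
  2*X**2 ↦ 2·0·1·1 = 0
  2*X*Y ↦ 2·0·6·1 = 0
  -X*Z ↦ -1·0·1·7 = 0
  3*Y*Z ↦ 3·1·6·7 = 126
  -Z**2 ↦ -1·1·1·49 = -49
Sum: F(0, 6, 7) = (0) + (0) + (0) + (126) + (-49) = 77.
Reducing mod 11: 77 ≡ 0 (mod 11).
Since F(a, b, c) ≡ 0 (mod 11), P lies on the curve.


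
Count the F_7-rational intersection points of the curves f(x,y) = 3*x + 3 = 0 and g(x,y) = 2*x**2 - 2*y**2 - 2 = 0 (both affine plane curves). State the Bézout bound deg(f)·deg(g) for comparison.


Common zeros: {(6, 0)}; count = 1; Bézout bound = 2.

deg(f) = 1, deg(g) = 2, so Bézout bound = 2.
Scan x ∈ F_7. For each x, list the y ∈ F_7 with f(x, y) ≡ 0 and those with g(x, y) ≡ 0 (mod 7); the common zeros in that column are the intersection.
  x = 0: f ≡ 0 at y ∈ ∅; g ≡ 0 at y ∈ ∅; common: ∅.
  x = 1: f ≡ 0 at y ∈ ∅; g ≡ 0 at y ∈ {0}; common: ∅.
  x = 2: f ≡ 0 at y ∈ ∅; g ≡ 0 at y ∈ ∅; common: ∅.
  x = 3: f ≡ 0 at y ∈ ∅; g ≡ 0 at y ∈ {1, 6}; common: ∅.
  x = 4: f ≡ 0 at y ∈ ∅; g ≡ 0 at y ∈ {1, 6}; common: ∅.
  x = 5: f ≡ 0 at y ∈ ∅; g ≡ 0 at y ∈ ∅; common: ∅.
  x = 6: f ≡ 0 at y ∈ {0, 1, 2, 3, 4, 5, 6}; g ≡ 0 at y ∈ {0}; common: {0}.
Collecting: common zeros = {(6, 0)}, so the count is 1.
Comparison with the Bézout bound: 1 ≤ 2 = deg(f)·deg(g), as expected for curves with no common component (the affine F_7-count falls short of the bound because intersections may lie at infinity, over extension fields, or carry multiplicity).


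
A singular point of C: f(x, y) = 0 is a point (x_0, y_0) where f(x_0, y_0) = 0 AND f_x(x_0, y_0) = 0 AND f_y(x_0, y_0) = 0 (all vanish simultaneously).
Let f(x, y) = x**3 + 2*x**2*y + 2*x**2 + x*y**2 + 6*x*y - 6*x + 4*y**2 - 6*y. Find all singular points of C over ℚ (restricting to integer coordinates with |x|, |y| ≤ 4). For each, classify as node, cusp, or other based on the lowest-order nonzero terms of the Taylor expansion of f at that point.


Singular points: {(-3, 3)}; classification: node.

Compute partial derivatives:
  f_x = 3*x**2 + 4*x*y + 4*x + y**2 + 6*y - 6.
  f_y = 2*x**2 + 2*x*y + 6*x + 8*y - 6.
Scan x_0 ∈ {−4, ..., 4}. For each x_0, f_y(x_0, y) is a polynomial in y; find its integer roots y ∈ {−4, ..., 4}, then test f_x and f at those candidates.
  x = -4: f_y(-4, y) = 2; no integer root y with |y| ≤ 4.
  x = -3: f_y(-3, y) = 2*y - 6; vanishes at y ∈ {3}. (-3, 3): f_x = 0, f = 0 — SINGULAR.
  x = -2: f_y(-2, y) = 4*y - 10; no integer root y with |y| ≤ 4.
  x = -1: f_y(-1, y) = 6*y - 10; no integer root y with |y| ≤ 4.
  x = 0: f_y(0, y) = 8*y - 6; no integer root y with |y| ≤ 4.
  x = 1: f_y(1, y) = 10*y + 2; no integer root y with |y| ≤ 4.
  x = 2: f_y(2, y) = 12*y + 14; no integer root y with |y| ≤ 4.
  x = 3: f_y(3, y) = 14*y + 30; no integer root y with |y| ≤ 4.
  x = 4: f_y(4, y) = 16*y + 50; no integer root y with |y| ≤ 4.
Only singular point on the grid: (-3, 3).
Classify: substitute x = -3 + u, y = 3 + v and expand: f = u**3 + 2*u**2*v - u**2 + u*v**2 + v**2.
No constant or linear terms (consistent with a singular point). Quadratic part: -u**2 + v**2. Cubic part: u**3 + 2*u**2*v + u*v**2.
The quadratic part v**2 - u**2 = (v − u)(v + u) splits into two distinct linear factors, so there are two distinct tangent lines y − 3 = ±(x − -3) — this is a node (ordinary double point).
Classification: node.


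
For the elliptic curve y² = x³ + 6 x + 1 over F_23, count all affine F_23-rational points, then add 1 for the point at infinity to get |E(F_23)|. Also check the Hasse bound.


Affine points = {(0, 1), (0, 22), (1, 10), (1, 13), (3, 0), (5, 8), (5, 15), (6, 0), (7, 8), (7, 15), (8, 3), (8, 20), (9, 5), (9, 18), (10, 7), (10, 16), (11, 8), (11, 15), (14, 0), (15, 4), (15, 19), (17, 5), (17, 18), (20, 5), (20, 18), (21, 2), (21, 21)}; affine count = 27; |E(F_23)| = 28.

Discriminant check: Δ ∝ 4a³ + 27b² = 4·6³ + 27·1² = 4·216 + 27·1 ≡ 17 (mod 23). Nonzero ⇒ E is nonsingular.
For each x ∈ F_23, compute rhs = x³ + 6·x + 1 mod 23, then count y ∈ F_23 with y² ≡ rhs.
  x = 0: rhs = 1, matching y values: 1, 22 (2 points).
  x = 1: rhs = 8, matching y values: 10, 13 (2 points).
  x = 2: rhs = 21, matching y values: none (0 points).
  x = 3: rhs = 0, matching y values: 0 (1 points).
  x = 4: rhs = 20, matching y values: none (0 points).
  x = 5: rhs = 18, matching y values: 8, 15 (2 points).
  x = 6: rhs = 0, matching y values: 0 (1 points).
  x = 7: rhs = 18, matching y values: 8, 15 (2 points).
  x = 8: rhs = 9, matching y values: 3, 20 (2 points).
  x = 9: rhs = 2, matching y values: 5, 18 (2 points).
  x = 10: rhs = 3, matching y values: 7, 16 (2 points).
  x = 11: rhs = 18, matching y values: 8, 15 (2 points).
  x = 12: rhs = 7, matching y values: none (0 points).
  x = 13: rhs = 22, matching y values: none (0 points).
  x = 14: rhs = 0, matching y values: 0 (1 points).
  x = 15: rhs = 16, matching y values: 4, 19 (2 points).
  x = 16: rhs = 7, matching y values: none (0 points).
  x = 17: rhs = 2, matching y values: 5, 18 (2 points).
  x = 18: rhs = 7, matching y values: none (0 points).
  x = 19: rhs = 5, matching y values: none (0 points).
  x = 20: rhs = 2, matching y values: 5, 18 (2 points).
  x = 21: rhs = 4, matching y values: 2, 21 (2 points).
  x = 22: rhs = 17, matching y values: none (0 points).
Total affine count: 27.
Full point count |E(F_23)| = 27 + 1 = 28.
Hasse bound: |28 − (23+1)| = |4| = 4 ≤ 2√23 ≈ 9.5917 ✓.


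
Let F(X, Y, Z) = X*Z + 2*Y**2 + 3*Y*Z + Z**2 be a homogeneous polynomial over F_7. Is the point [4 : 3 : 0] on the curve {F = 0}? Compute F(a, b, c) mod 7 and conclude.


F(4,3,0) ≡ 4 (mod 7); P is NOT on the curve.

Evaluate F(4, 3, 0) term-by-term (mod 7).
  X*Z ↦ 1·4·1·0 = 0
  2*Y**2 ↦ 2·1·9·1 = 18
  3*Y*Z ↦ 3·1·3·0 = 0
  Z**2 ↦ 1·1·1·0 = 0
Sum: F(4, 3, 0) = (0) + (18) + (0) + (0) = 18.
Reducing mod 7: 18 ≡ 4 (mod 7).
Since F(a, b, c) ≡ 4 ≠ 0 (mod 7), P does NOT lie on the curve.


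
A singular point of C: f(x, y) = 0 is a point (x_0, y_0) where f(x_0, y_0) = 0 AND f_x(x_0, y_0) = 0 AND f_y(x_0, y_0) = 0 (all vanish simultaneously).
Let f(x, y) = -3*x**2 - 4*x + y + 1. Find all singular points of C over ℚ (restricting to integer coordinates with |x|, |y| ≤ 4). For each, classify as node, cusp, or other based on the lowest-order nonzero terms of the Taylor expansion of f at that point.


No singular points in the scanned grid; C is smooth there.

Compute partial derivatives:
  f_x = -6*x - 4.
  f_y = 1.
f_y = 1 is a nonzero constant, so f_y never vanishes: no point (x, y) can satisfy f = f_x = f_y = 0. In particular no (x, y) ∈ {−4, ..., 4}² is singular; the curve is smooth.


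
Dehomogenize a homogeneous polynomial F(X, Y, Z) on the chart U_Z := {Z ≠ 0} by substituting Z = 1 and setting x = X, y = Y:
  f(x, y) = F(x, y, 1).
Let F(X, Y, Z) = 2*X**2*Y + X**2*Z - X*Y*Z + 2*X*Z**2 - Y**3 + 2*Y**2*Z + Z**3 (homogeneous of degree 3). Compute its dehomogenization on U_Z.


f(x, y) = 2*x**2*y + x**2 - x*y + 2*x - y**3 + 2*y**2 + 1

On U_Z we set Z = 1. Each monomial c·X^i·Y^j·Z^k in F becomes c·x^i·y^j·1^k = c·x^i·y^j.
Substituting Z = 1: F(X, Y, 1) = 2*x**2*y + x**2 - x*y + 2*x - y**3 + 2*y**2 + 1.
Note: deg(f) ≤ deg(F) = 3; strict inequality happens when F is divisible by Z (lost terms).


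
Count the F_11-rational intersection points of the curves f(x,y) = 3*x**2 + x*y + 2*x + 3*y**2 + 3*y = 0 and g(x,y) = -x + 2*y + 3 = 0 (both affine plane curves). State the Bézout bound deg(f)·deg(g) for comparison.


Common zeros: {(3, 0), (6, 7)}; count = 2; Bézout bound = 2.

deg(f) = 2, deg(g) = 1, so Bézout bound = 2.
Scan x ∈ F_11. For each x, list the y ∈ F_11 with f(x, y) ≡ 0 and those with g(x, y) ≡ 0 (mod 11); the common zeros in that column are the intersection.
  x = 0: f ≡ 0 at y ∈ {0, 10}; g ≡ 0 at y ∈ {4}; common: ∅.
  x = 1: f ≡ 0 at y ∈ {3}; g ≡ 0 at y ∈ {10}; common: ∅.
  x = 2: f ≡ 0 at y ∈ {6, 7}; g ≡ 0 at y ∈ {5}; common: ∅.
  x = 3: f ≡ 0 at y ∈ {0, 9}; g ≡ 0 at y ∈ {0}; common: {0}.
  x = 4: f ≡ 0 at y ∈ {1, 4}; g ≡ 0 at y ∈ {6}; common: ∅.
  x = 5: f ≡ 0 at y ∈ {4, 8}; g ≡ 0 at y ∈ {1}; common: ∅.
  x = 6: f ≡ 0 at y ∈ {1, 7}; g ≡ 0 at y ∈ {7}; common: {7}.
  x = 7: f ≡ 0 at y ∈ {5, 10}; g ≡ 0 at y ∈ {2}; common: ∅.
  x = 8: f ≡ 0 at y ∈ {2, 9}; g ≡ 0 at y ∈ {8}; common: ∅.
  x = 9: f ≡ 0 at y ∈ {2, 5}; g ≡ 0 at y ∈ {3}; common: ∅.
  x = 10: f ≡ 0 at y ∈ {6, 8}; g ≡ 0 at y ∈ {9}; common: ∅.
Collecting: common zeros = {(3, 0), (6, 7)}, so the count is 2.
Comparison with the Bézout bound: 2 ≤ 2 = deg(f)·deg(g), as expected for curves with no common component (the bound is attained).


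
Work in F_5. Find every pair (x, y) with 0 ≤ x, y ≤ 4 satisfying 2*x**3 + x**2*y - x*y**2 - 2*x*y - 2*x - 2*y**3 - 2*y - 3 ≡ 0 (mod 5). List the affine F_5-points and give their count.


Affine F_5-points: {(1, 3), (3, 0), (4, 3)}; count = 3.

For each of the 25 pairs (x, y) ∈ F_5², evaluate f(x, y) mod 5. Record the zeros.
  x = 0: [0↦2, 1↦3, 2↦2, 3↦2, 4↦1]  zeros at y ∈ ∅
  x = 1: [0↦2, 1↦1, 2↦1, 3↦0, 4↦1]  zeros at y ∈ {3}
  x = 2: [0↦4, 1↦3, 2↦1, 3↦1, 4↦1]  zeros at y ∈ ∅
  x = 3: [0↦0, 1↦1, 2↦4, 3↦2, 4↦3]  zeros at y ∈ {0}
  x = 4: [0↦2, 1↦2, 2↦2, 3↦0, 4↦4]  zeros at y ∈ {3}
Collecting zeros: affine points = {(1, 3), (3, 0), (4, 3)}.
Total count |C(F_5)_aff| = 3.


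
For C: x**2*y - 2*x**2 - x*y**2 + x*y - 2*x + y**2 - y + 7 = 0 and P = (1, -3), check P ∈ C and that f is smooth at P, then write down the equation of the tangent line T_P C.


Tangent line at P: -24*x + y + 27 = 0.

Step 1: f(1, -3) = 0, so P lies on C.
Step 2: partial derivatives
  f_x(x, y) = 2*x*y - 4*x - y**2 + y - 2, f_y(x, y) = x**2 - 2*x*y + x + 2*y - 1.
  f_x(P) = -24, f_y(P) = 1 (gradient nonzero, so P is smooth).
Step 3: tangent line at P: -24·(x − 1) + 1·(y − -3) = 0.
Expanding: -24*x + y + 27 = 0.


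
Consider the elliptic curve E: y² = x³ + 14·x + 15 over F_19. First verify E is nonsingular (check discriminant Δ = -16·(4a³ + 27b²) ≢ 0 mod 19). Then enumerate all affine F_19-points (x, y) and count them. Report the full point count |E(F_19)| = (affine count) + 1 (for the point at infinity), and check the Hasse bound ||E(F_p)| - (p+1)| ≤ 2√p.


Affine points = {(1, 7), (1, 12), (5, 1), (5, 18), (6, 7), (6, 12), (7, 0), (12, 7), (12, 12), (13, 0), (15, 3), (15, 16), (17, 6), (17, 13), (18, 0)}; affine count = 15; |E(F_19)| = 16.

Discriminant check: Δ ∝ 4a³ + 27b² = 4·14³ + 27·15² = 4·2744 + 27·225 ≡ 8 (mod 19). Nonzero ⇒ E is nonsingular.
For each x ∈ F_19, compute rhs = x³ + 14·x + 15 mod 19, then count y ∈ F_19 with y² ≡ rhs.
  x = 0: rhs = 15, matching y values: none (0 points).
  x = 1: rhs = 11, matching y values: 7, 12 (2 points).
  x = 2: rhs = 13, matching y values: none (0 points).
  x = 3: rhs = 8, matching y values: none (0 points).
  x = 4: rhs = 2, matching y values: none (0 points).
  x = 5: rhs = 1, matching y values: 1, 18 (2 points).
  x = 6: rhs = 11, matching y values: 7, 12 (2 points).
  x = 7: rhs = 0, matching y values: 0 (1 points).
  x = 8: rhs = 12, matching y values: none (0 points).
  x = 9: rhs = 15, matching y values: none (0 points).
  x = 10: rhs = 15, matching y values: none (0 points).
  x = 11: rhs = 18, matching y values: none (0 points).
  x = 12: rhs = 11, matching y values: 7, 12 (2 points).
  x = 13: rhs = 0, matching y values: 0 (1 points).
  x = 14: rhs = 10, matching y values: none (0 points).
  x = 15: rhs = 9, matching y values: 3, 16 (2 points).
  x = 16: rhs = 3, matching y values: none (0 points).
  x = 17: rhs = 17, matching y values: 6, 13 (2 points).
  x = 18: rhs = 0, matching y values: 0 (1 points).
Total affine count: 15.
Full point count |E(F_19)| = 15 + 1 = 16.
Hasse bound: |16 − (19+1)| = |-4| = 4 ≤ 2√19 ≈ 8.7178 ✓.


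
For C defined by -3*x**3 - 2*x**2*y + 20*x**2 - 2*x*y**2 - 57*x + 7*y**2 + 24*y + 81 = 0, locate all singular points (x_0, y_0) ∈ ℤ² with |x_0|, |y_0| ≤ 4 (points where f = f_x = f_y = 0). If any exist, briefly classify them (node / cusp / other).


Singular points: {(3, -3)}; classification: node.

Compute partial derivatives:
  f_x = -9*x**2 - 4*x*y + 40*x - 2*y**2 - 57.
  f_y = -2*x**2 - 4*x*y + 14*y + 24.
Scan x_0 ∈ {−4, ..., 4}. For each x_0, f_y(x_0, y) is a polynomial in y; find its integer roots y ∈ {−4, ..., 4}, then test f_x and f at those candidates.
  x = -4: f_y(-4, y) = 30*y - 8; no integer root y with |y| ≤ 4.
  x = -3: f_y(-3, y) = 26*y + 6; no integer root y with |y| ≤ 4.
  x = -2: f_y(-2, y) = 22*y + 16; no integer root y with |y| ≤ 4.
  x = -1: f_y(-1, y) = 18*y + 22; no integer root y with |y| ≤ 4.
  x = 0: f_y(0, y) = 14*y + 24; no integer root y with |y| ≤ 4.
  x = 1: f_y(1, y) = 10*y + 22; no integer root y with |y| ≤ 4.
  x = 2: f_y(2, y) = 6*y + 16; no integer root y with |y| ≤ 4.
  x = 3: f_y(3, y) = 2*y + 6; vanishes at y ∈ {-3}. (3, -3): f_x = 0, f = 0 — SINGULAR.
  x = 4: f_y(4, y) = -2*y - 8; vanishes at y ∈ {-4}. (4, -4): f_x = -9 ≠ 0.
Only singular point on the grid: (3, -3).
Classify: substitute x = 3 + u, y = -3 + v and expand: f = -3*u**3 - 2*u**2*v - u**2 - 2*u*v**2 + v**2.
No constant or linear terms (consistent with a singular point). Quadratic part: -u**2 + v**2. Cubic part: -3*u**3 - 2*u**2*v - 2*u*v**2.
The quadratic part v**2 - u**2 = (v − u)(v + u) splits into two distinct linear factors, so there are two distinct tangent lines y − -3 = ±(x − 3) — this is a node (ordinary double point).
Classification: node.


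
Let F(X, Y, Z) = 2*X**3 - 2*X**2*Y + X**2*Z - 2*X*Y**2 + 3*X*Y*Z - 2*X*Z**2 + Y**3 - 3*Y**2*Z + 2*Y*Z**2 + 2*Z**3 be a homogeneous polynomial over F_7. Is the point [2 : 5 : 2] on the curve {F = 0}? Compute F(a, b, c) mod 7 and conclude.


F(2,5,2) ≡ 1 (mod 7); P is NOT on the curve.

Evaluate F(2, 5, 2) term-by-term (mod 7).
  2*X**3 ↦ 2·8·1·1 = 16
  -2*X**2*Y ↦ -2·4·5·1 = -40
  X**2*Z ↦ 1·4·1·2 = 8
  -2*X*Y**2 ↦ -2·2·25·1 = -100
  3*X*Y*Z ↦ 3·2·5·2 = 60
  -2*X*Z**2 ↦ -2·2·1·4 = -16
  Y**3 ↦ 1·1·125·1 = 125
  -3*Y**2*Z ↦ -3·1·25·2 = -150
  2*Y*Z**2 ↦ 2·1·5·4 = 40
  2*Z**3 ↦ 2·1·1·8 = 16
Sum: F(2, 5, 2) = (16) + (-40) + (8) + (-100) + (60) + (-16) + (125) + (-150) + (40) + (16) = -41.
Reducing mod 7: -41 ≡ 1 (mod 7).
Since F(a, b, c) ≡ 1 ≠ 0 (mod 7), P does NOT lie on the curve.


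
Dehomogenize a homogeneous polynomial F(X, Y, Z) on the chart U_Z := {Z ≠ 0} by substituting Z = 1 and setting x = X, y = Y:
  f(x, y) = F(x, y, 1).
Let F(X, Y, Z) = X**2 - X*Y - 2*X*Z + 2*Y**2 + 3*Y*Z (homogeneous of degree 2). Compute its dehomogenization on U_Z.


f(x, y) = x**2 - x*y - 2*x + 2*y**2 + 3*y

On U_Z we set Z = 1. Each monomial c·X^i·Y^j·Z^k in F becomes c·x^i·y^j·1^k = c·x^i·y^j.
Substituting Z = 1: F(X, Y, 1) = x**2 - x*y - 2*x + 2*y**2 + 3*y.
Note: deg(f) ≤ deg(F) = 2; strict inequality happens when F is divisible by Z (lost terms).


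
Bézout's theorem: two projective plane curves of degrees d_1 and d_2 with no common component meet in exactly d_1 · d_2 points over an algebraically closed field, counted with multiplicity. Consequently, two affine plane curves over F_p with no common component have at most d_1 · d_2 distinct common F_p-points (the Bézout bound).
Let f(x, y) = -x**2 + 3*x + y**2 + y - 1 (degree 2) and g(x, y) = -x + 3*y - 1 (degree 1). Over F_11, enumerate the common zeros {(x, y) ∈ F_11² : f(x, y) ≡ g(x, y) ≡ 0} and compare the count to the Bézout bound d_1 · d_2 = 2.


Common zeros: ∅; count = 0; Bézout bound = 2.

deg(f) = 2, deg(g) = 1, so Bézout bound = 2.
Scan x ∈ F_11. For each x, list the y ∈ F_11 with f(x, y) ≡ 0 and those with g(x, y) ≡ 0 (mod 11); the common zeros in that column are the intersection.
  x = 0: f ≡ 0 at y ∈ {3, 7}; g ≡ 0 at y ∈ {4}; common: ∅.
  x = 1: f ≡ 0 at y ∈ ∅; g ≡ 0 at y ∈ {8}; common: ∅.
  x = 2: f ≡ 0 at y ∈ ∅; g ≡ 0 at y ∈ {1}; common: ∅.
  x = 3: f ≡ 0 at y ∈ {3, 7}; g ≡ 0 at y ∈ {5}; common: ∅.
  x = 4: f ≡ 0 at y ∈ ∅; g ≡ 0 at y ∈ {9}; common: ∅.
  x = 5: f ≡ 0 at y ∈ {0, 10}; g ≡ 0 at y ∈ {2}; common: ∅.
  x = 6: f ≡ 0 at y ∈ {5}; g ≡ 0 at y ∈ {6}; common: ∅.
  x = 7: f ≡ 0 at y ∈ ∅; g ≡ 0 at y ∈ {10}; common: ∅.
  x = 8: f ≡ 0 at y ∈ {5}; g ≡ 0 at y ∈ {3}; common: ∅.
  x = 9: f ≡ 0 at y ∈ {0, 10}; g ≡ 0 at y ∈ {7}; common: ∅.
  x = 10: f ≡ 0 at y ∈ ∅; g ≡ 0 at y ∈ {0}; common: ∅.
Collecting: common zeros = ∅, so the count is 0.
Comparison with the Bézout bound: 0 ≤ 2 = deg(f)·deg(g), as expected for curves with no common component (the affine F_11-count falls short of the bound because intersections may lie at infinity, over extension fields, or carry multiplicity).
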